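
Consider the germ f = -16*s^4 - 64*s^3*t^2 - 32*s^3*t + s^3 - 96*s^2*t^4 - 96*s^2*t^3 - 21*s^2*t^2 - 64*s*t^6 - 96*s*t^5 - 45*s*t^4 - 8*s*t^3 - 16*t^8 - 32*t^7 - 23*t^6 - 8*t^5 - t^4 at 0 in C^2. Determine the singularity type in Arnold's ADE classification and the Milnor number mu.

The Hessian of f at 0 has rank 0. Corank 2; j^3 = s^3 is a perfect cube, so E-series; the 4-jet and mu = 6 give E_6.

Type E6, Milnor number mu = 6.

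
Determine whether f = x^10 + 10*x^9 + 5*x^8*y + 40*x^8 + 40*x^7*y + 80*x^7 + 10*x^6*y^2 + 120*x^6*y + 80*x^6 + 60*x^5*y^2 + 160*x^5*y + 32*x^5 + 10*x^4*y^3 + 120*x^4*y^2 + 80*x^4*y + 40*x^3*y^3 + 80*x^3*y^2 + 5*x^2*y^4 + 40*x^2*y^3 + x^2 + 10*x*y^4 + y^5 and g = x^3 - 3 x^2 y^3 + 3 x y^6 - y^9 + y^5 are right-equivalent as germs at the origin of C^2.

The Hessian of f at 0 has rank 1. Corank 1: A-series; mu = 4 gives A_4. The Hessian of g at 0 has rank 0. Corank 2; j^3 = x^3 is a perfect cube, so E-series; the 5-jet and mu = 8 give E_8. f is A_4 but g is E_8, hence not right-equivalent.

No.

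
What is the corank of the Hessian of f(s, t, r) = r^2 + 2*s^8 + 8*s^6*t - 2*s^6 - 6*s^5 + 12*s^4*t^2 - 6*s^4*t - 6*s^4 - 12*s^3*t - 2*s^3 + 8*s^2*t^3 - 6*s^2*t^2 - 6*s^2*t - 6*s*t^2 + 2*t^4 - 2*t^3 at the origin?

2

Hessian at 0 has rank 1.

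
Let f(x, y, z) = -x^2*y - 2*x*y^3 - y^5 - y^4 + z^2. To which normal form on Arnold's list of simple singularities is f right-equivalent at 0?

D_{5}

The Hessian of f at 0 has rank 1. Corank 2; j^3 = -x^2*y has shape L^2 M (L != M), so D-series; mu = 5 gives D_5.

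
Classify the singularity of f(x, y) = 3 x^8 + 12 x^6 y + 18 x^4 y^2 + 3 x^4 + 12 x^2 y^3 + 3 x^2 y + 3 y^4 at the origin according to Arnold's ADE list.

D5

The Hessian of f at 0 has rank 0. Corank 2; j^3 = 3*x^2*y has shape L^2 M (L != M), so D-series; mu = 5 gives D_5.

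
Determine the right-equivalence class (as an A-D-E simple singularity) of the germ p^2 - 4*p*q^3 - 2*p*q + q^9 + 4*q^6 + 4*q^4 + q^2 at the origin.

The Hessian of f at 0 has rank 1. Corank 1: A-series; mu = 8 gives A_8.

A_8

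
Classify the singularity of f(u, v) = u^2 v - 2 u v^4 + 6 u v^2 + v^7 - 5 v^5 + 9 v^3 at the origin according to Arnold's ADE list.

D_6

The Hessian of f at 0 is [[0, 0], [0, 0]] with rank 0, so corank 2. A Groebner basis of the Jacobian ideal J(f) in C{u,v} is {-u*v + v^4 - 3*v^2, u*v^2 + 3*v^3, u^2 + 11*u*v + 24*v^2}; counting standard monomials gives mu = 6. Corank 2; j^3 = v*(u + 3*v)^2 has shape L^2 M (L != M), so D-series; mu = 6 gives D_6.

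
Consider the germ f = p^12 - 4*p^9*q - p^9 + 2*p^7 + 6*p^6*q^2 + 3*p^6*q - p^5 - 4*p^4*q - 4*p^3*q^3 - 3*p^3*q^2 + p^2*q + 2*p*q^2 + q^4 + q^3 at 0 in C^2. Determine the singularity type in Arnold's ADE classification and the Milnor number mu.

Type D5, Milnor number mu = 5.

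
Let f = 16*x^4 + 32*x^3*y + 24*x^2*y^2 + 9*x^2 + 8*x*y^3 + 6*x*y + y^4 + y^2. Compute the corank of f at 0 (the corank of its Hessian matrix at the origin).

The Hessian at 0 is [[18, 6], [6, 2]] of rank 1; hence corank 1.

1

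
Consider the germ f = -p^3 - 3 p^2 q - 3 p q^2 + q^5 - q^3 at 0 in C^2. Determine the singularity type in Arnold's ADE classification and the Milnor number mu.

Type E8, Milnor number mu = 8.

The Hessian of f at 0 is [[0, 0], [0, 0]] with rank 0, so corank 2. A Groebner basis of the Jacobian ideal J(f) in C{p,q} is {q^4, p^2 + 2*p*q + q^2}; counting standard monomials gives mu = 8. Corank 2; j^3 = -(p + q)^3 is a perfect cube, so E-series; the 5-jet and mu = 8 give E_8.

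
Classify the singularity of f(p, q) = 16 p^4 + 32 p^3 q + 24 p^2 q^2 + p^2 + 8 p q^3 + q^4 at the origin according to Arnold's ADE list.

The Hessian of f at 0 has rank 1. Corank 1: A-series; mu = 3 gives A_3.

A_{3}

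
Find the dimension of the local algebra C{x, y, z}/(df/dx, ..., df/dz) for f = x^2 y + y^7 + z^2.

8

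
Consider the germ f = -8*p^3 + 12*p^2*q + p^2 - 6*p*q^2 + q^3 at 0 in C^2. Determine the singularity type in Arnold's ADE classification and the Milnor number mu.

Type A_2, Milnor number mu = 2.

The Hessian of f at 0 is [[2, 0], [0, 0]] with rank 1, so corank 1. A Groebner basis of the Jacobian ideal J(f) in C{p,q} is {q^2, p}; counting standard monomials gives mu = 2. Corank 1: A-series; mu = 2 gives A_2.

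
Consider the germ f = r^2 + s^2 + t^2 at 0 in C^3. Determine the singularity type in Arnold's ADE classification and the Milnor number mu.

Type A_{1}, Milnor number mu = 1.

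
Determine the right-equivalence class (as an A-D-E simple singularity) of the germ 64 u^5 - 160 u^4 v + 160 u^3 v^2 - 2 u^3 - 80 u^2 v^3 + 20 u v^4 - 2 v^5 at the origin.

E_8

The Hessian of f at 0 has rank 0. Corank 2; j^3 = -2*u^3 is a perfect cube, so E-series; the 5-jet and mu = 8 give E_8.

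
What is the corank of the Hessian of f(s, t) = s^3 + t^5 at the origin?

2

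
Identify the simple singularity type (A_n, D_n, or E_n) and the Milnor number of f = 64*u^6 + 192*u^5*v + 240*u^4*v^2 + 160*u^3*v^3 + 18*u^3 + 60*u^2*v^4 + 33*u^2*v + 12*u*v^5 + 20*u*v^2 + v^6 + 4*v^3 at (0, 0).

The Hessian of f at 0 has rank 0. Corank 2; j^3 = (2*u + v)*(3*u + 2*v)^2 has shape L^2 M (L != M), so D-series; mu = 7 gives D_7.

Type D_7, Milnor number mu = 7.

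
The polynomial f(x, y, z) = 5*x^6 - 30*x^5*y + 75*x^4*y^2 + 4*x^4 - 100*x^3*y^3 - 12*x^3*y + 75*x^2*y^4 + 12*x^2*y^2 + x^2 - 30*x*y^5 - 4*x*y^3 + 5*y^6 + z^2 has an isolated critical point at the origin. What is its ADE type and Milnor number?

Type A5, Milnor number mu = 5.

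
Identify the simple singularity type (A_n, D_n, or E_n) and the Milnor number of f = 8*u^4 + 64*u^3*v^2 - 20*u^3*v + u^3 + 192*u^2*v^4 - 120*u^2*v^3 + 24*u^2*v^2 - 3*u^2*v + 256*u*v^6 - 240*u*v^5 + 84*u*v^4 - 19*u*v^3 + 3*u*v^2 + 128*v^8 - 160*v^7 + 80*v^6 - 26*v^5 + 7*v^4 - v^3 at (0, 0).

Type E7, Milnor number mu = 7.

The Hessian of f at 0 is [[0, 0], [0, 0]] with rank 0, so corank 2. A Groebner basis of the Jacobian ideal J(f) in C{u,v} is {3*u^2/8 - 3*u*v/4 + v^4 + v^3/8 + 3*v^2/8, u^3 - 9*u^2/8 + 9*u*v/4 - 11*v^3/8 - 9*v^2/8, u^2*v - 5*u^2/8 + 5*u*v/4 - 29*v^3/24 - 5*v^2/8, -u^2/4 + u*v^2 + u*v/2 - 13*v^3/12 - v^2/4}; counting standard monomials gives mu = 7. Corank 2; j^3 = (u - v)^3 is a perfect cube, so E-series; the 4-jet and mu = 7 give E_7.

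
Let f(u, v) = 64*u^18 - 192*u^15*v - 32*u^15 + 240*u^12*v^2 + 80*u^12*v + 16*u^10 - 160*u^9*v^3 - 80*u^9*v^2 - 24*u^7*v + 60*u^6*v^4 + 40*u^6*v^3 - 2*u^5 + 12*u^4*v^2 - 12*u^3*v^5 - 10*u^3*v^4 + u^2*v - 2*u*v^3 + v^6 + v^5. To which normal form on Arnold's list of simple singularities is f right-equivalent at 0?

D7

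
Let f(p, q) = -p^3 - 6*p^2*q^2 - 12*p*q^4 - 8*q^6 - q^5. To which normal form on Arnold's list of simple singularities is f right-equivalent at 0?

E8

The Hessian of f at 0 has rank 0. Corank 2; j^3 = -p^3 is a perfect cube, so E-series; the 5-jet and mu = 8 give E_8.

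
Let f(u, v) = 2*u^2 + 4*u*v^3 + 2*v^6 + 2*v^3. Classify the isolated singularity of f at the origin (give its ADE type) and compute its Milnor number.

Type A_2, Milnor number mu = 2.

The Hessian of f at 0 is [[4, 0], [0, 0]] with rank 1, so corank 1. A Groebner basis of the Jacobian ideal J(f) in C{u,v} is {v^2, u}; counting standard monomials gives mu = 2. Corank 1: A-series; mu = 2 gives A_2.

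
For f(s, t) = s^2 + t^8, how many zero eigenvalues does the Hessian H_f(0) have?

Hessian at 0 has rank 1.

1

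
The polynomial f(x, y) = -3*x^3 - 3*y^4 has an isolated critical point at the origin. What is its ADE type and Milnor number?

The Hessian of f at 0 has rank 0. Corank 2; j^3 = -3*x^3 is a perfect cube, so E-series; the 4-jet and mu = 6 give E_6.

Type E_6, Milnor number mu = 6.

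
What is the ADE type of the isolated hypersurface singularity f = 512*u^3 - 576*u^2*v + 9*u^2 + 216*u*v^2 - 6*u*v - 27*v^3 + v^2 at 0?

The Hessian of f at 0 is [[18, -6], [-6, 2]] with rank 1, so corank 1. A Groebner basis of the Jacobian ideal J(f) in C{u,v} is {v^2, u - v/3}; counting standard monomials gives mu = 2. Corank 1: A-series; mu = 2 gives A_2.

A_2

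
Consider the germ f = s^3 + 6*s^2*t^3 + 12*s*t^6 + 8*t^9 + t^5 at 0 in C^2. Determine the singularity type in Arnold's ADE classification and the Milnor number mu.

The Hessian of f at 0 is [[0, 0], [0, 0]] with rank 0, so corank 2. A Groebner basis of the Jacobian ideal J(f) in C{s,t} is {s^2/4 + s*t^3, t^4, s^3, s^2*t}; counting standard monomials gives mu = 8. Corank 2; j^3 = s^3 is a perfect cube, so E-series; the 5-jet and mu = 8 give E_8.

Type E8, Milnor number mu = 8.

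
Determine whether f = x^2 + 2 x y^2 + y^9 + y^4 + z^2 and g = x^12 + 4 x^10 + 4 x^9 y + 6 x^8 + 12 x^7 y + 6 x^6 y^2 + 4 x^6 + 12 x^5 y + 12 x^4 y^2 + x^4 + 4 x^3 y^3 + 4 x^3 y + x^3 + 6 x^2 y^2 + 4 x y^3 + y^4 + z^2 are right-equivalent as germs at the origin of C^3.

No.

The Hessian of f at 0 has rank 2. Corank 1: A-series; mu = 8 gives A_8. The Hessian of g at 0 has rank 1. Corank 2; j^3 = x^3 is a perfect cube, so E-series; the 4-jet and mu = 6 give E_6. f is A_8 but g is E_6, hence not right-equivalent.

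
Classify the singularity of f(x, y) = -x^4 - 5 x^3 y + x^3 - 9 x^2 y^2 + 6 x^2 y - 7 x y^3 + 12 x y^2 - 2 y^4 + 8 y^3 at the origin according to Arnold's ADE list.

E_{7}

The Hessian of f at 0 is [[0, 0], [0, 0]] with rank 0, so corank 2. A Groebner basis of the Jacobian ideal J(f) in C{x,y} is {3*x^2 + 12*x*y + y^4 + y^3 + 12*y^2, x^3 - 18*x^2 - 72*x*y + 2*y^3 - 72*y^2, x^2*y + 7*x^2 + 28*x*y - 5*y^3/3 + 28*y^2, -2*x^2 + x*y^2 - 8*x*y + 4*y^3/3 - 8*y^2}; counting standard monomials gives mu = 7. Corank 2; j^3 = (x + 2*y)^3 is a perfect cube, so E-series; the 4-jet and mu = 7 give E_7.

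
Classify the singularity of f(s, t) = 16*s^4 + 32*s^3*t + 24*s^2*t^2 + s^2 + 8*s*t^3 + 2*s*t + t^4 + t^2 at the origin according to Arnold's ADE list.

A_3

The Hessian of f at 0 is [[2, 2], [2, 2]] with rank 1, so corank 1. A Groebner basis of the Jacobian ideal J(f) in C{s,t} is {t^3, s + t}; counting standard monomials gives mu = 3. Corank 1: A-series; mu = 3 gives A_3.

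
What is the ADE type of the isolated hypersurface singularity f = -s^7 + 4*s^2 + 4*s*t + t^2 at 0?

A6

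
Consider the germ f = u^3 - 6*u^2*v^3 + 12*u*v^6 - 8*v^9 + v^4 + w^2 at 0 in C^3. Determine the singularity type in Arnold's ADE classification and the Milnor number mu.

Type E_6, Milnor number mu = 6.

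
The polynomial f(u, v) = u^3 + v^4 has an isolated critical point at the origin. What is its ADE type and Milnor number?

The Hessian of f at 0 has rank 0. Corank 2; j^3 = u^3 is a perfect cube, so E-series; the 4-jet and mu = 6 give E_6.

Type E6, Milnor number mu = 6.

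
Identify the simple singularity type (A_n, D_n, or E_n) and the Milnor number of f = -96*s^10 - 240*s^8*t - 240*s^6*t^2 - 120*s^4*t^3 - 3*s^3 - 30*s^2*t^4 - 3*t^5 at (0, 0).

Type E_{8}, Milnor number mu = 8.

The Hessian of f at 0 is [[0, 0], [0, 0]] with rank 0, so corank 2. A Groebner basis of the Jacobian ideal J(f) in C{s,t} is {t^4, s^2}; counting standard monomials gives mu = 8. Corank 2; j^3 = -3*s^3 is a perfect cube, so E-series; the 5-jet and mu = 8 give E_8.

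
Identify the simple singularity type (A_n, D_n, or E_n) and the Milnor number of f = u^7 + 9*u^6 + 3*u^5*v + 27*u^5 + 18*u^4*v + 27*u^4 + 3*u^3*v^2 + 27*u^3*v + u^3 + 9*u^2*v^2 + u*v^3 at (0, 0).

The Hessian of f at 0 has rank 0. Corank 2; j^3 = u^3 is a perfect cube, so E-series; the 4-jet and mu = 7 give E_7.

Type E7, Milnor number mu = 7.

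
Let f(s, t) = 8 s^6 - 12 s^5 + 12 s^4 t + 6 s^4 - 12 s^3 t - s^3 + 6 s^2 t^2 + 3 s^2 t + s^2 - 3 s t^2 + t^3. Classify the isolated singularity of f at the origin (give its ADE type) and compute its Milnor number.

The Hessian of f at 0 is [[2, 0], [0, 0]] with rank 1, so corank 1. A Groebner basis of the Jacobian ideal J(f) in C{s,t} is {t^2, s}; counting standard monomials gives mu = 2. Corank 1: A-series; mu = 2 gives A_2.

Type A2, Milnor number mu = 2.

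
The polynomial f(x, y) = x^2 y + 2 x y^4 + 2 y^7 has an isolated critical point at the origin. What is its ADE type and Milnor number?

Type D_{8}, Milnor number mu = 8.

The Hessian of f at 0 has rank 0. Corank 2; j^3 = x^2*y has shape L^2 M (L != M), so D-series; mu = 8 gives D_8.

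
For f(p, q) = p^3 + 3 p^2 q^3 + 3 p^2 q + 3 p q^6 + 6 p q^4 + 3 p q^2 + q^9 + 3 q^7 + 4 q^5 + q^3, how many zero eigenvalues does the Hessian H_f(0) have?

2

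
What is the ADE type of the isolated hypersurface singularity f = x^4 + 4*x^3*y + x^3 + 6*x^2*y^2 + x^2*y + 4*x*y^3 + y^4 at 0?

D_5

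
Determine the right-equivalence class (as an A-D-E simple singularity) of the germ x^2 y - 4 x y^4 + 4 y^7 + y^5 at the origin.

The Hessian of f at 0 has rank 0. Corank 2; j^3 = x^2*y has shape L^2 M (L != M), so D-series; mu = 6 gives D_6.

D_{6}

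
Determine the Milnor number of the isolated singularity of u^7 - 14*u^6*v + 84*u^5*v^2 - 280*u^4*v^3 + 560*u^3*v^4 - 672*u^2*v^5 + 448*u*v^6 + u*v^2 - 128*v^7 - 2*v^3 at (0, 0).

8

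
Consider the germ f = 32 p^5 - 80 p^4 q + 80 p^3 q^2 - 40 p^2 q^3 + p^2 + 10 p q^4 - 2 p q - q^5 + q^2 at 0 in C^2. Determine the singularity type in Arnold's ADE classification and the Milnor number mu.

Type A_{4}, Milnor number mu = 4.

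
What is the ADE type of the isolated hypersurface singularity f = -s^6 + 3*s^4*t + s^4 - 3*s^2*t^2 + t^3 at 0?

E6

The Hessian of f at 0 has rank 0. Corank 2; j^3 = t^3 is a perfect cube, so E-series; the 4-jet and mu = 6 give E_6.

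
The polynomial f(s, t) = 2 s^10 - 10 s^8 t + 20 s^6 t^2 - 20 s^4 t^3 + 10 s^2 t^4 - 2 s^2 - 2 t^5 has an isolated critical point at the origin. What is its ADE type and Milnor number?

Type A_4, Milnor number mu = 4.

The Hessian of f at 0 has rank 1. Corank 1: A-series; mu = 4 gives A_4.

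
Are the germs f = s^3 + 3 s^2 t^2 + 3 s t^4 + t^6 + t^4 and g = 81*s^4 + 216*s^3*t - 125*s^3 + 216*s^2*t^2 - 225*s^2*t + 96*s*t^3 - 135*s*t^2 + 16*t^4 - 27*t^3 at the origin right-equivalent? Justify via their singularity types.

Yes.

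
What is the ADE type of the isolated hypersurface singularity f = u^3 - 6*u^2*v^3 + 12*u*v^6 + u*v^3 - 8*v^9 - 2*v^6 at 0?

E7

The Hessian of f at 0 is [[0, 0], [0, 0]] with rank 0, so corank 2. A Groebner basis of the Jacobian ideal J(f) in C{u,v} is {u^3, u*v^2, 3*u^2 + v^3}; counting standard monomials gives mu = 7. Corank 2; j^3 = u^3 is a perfect cube, so E-series; the 4-jet and mu = 7 give E_7.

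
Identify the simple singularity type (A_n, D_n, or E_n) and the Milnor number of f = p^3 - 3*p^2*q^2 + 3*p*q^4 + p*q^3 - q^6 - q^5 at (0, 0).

Type E_{7}, Milnor number mu = 7.

The Hessian of f at 0 has rank 0. Corank 2; j^3 = p^3 is a perfect cube, so E-series; the 4-jet and mu = 7 give E_7.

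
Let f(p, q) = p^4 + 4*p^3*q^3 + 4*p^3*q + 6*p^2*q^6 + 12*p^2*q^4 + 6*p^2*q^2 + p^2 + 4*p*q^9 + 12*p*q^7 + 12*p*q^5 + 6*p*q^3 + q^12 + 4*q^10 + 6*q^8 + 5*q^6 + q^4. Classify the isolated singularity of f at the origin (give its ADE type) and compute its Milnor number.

The Hessian of f at 0 is [[2, 0], [0, 0]] with rank 1, so corank 1. A Groebner basis of the Jacobian ideal J(f) in C{p,q} is {q^3, p}; counting standard monomials gives mu = 3. Corank 1: A-series; mu = 3 gives A_3.

Type A_3, Milnor number mu = 3.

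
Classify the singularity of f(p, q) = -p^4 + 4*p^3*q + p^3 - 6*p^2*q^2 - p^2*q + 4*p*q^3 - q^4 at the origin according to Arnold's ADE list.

The Hessian of f at 0 has rank 0. Corank 2; j^3 = p^2*(p - q) has shape L^2 M (L != M), so D-series; mu = 5 gives D_5.

D5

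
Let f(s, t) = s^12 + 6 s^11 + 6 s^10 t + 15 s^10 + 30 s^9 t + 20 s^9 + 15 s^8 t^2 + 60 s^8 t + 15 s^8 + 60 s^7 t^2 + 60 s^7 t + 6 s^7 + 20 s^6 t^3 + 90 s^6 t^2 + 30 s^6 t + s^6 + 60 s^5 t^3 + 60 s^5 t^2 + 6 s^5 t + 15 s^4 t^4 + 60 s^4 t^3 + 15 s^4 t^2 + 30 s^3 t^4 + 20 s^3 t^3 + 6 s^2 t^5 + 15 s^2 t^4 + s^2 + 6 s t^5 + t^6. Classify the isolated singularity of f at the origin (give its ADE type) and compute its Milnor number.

Type A_5, Milnor number mu = 5.

The Hessian of f at 0 has rank 1. Corank 1: A-series; mu = 5 gives A_5.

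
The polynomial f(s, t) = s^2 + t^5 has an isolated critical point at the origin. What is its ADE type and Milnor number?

Type A4, Milnor number mu = 4.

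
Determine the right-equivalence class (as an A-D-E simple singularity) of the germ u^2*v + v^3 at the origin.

D_4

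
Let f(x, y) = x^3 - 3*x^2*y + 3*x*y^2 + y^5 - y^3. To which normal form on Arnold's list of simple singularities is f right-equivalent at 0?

The Hessian of f at 0 is [[0, 0], [0, 0]] with rank 0, so corank 2. A Groebner basis of the Jacobian ideal J(f) in C{x,y} is {y^4, x^2 - 2*x*y + y^2}; counting standard monomials gives mu = 8. Corank 2; j^3 = (x - y)^3 is a perfect cube, so E-series; the 5-jet and mu = 8 give E_8.

E8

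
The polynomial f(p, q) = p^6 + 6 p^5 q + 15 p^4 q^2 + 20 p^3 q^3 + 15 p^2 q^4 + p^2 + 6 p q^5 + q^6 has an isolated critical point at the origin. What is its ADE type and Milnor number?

Type A_5, Milnor number mu = 5.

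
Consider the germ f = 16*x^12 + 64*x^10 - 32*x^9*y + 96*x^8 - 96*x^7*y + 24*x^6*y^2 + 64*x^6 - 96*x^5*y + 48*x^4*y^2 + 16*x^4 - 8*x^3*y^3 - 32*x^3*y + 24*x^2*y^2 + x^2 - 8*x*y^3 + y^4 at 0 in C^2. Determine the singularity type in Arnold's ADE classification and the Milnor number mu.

Type A_3, Milnor number mu = 3.

The Hessian of f at 0 has rank 1. Corank 1: A-series; mu = 3 gives A_3.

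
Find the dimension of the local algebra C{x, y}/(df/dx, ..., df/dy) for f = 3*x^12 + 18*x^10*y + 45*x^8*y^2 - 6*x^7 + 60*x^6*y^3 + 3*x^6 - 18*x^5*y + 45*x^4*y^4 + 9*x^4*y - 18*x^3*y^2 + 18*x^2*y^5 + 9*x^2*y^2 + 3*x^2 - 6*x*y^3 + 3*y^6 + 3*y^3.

The Hessian of f at 0 has rank 1. Corank 1: A-series; mu = 2 gives A_2.

2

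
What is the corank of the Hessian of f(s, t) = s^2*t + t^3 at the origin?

2

Hessian at 0 has rank 0.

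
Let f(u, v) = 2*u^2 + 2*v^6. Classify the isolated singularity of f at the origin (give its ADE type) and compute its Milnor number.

Type A5, Milnor number mu = 5.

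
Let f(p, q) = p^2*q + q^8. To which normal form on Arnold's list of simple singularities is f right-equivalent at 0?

The Hessian of f at 0 is [[0, 0], [0, 0]] with rank 0, so corank 2. A Groebner basis of the Jacobian ideal J(f) in C{p,q} is {p^2/8 + q^7, p^3, p*q}; counting standard monomials gives mu = 9. Corank 2; j^3 = p^2*q has shape L^2 M (L != M), so D-series; mu = 9 gives D_9.

D_9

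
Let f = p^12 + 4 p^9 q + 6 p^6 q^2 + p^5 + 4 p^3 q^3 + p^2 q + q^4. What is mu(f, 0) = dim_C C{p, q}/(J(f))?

5

The Hessian of f at 0 has rank 0. Corank 2; j^3 = p^2*q has shape L^2 M (L != M), so D-series; mu = 5 gives D_5.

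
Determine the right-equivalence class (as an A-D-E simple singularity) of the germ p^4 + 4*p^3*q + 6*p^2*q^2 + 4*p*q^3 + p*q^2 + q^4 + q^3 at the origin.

The Hessian of f at 0 has rank 0. Corank 2; j^3 = q^2*(p + q) has shape L^2 M (L != M), so D-series; mu = 5 gives D_5.

D5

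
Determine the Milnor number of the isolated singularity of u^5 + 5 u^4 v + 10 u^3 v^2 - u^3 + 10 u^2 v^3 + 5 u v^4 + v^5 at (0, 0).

8

The Hessian of f at 0 is [[0, 0], [0, 0]] with rank 0, so corank 2. A Groebner basis of the Jacobian ideal J(f) in C{u,v} is {v^5, u*v^3 + v^4/4, u^2}; counting standard monomials gives mu = 8. Corank 2; j^3 = -u^3 is a perfect cube, so E-series; the 5-jet and mu = 8 give E_8.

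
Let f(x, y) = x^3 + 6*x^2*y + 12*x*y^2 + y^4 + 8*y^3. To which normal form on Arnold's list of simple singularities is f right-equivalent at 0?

The Hessian of f at 0 has rank 0. Corank 2; j^3 = (x + 2*y)^3 is a perfect cube, so E-series; the 4-jet and mu = 6 give E_6.

E_6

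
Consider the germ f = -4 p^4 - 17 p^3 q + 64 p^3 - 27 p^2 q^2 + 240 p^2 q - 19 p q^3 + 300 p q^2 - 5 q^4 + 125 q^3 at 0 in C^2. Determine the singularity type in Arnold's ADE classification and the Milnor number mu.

Type E_{7}, Milnor number mu = 7.

The Hessian of f at 0 has rank 0. Corank 2; j^3 = (4*p + 5*q)^3 is a perfect cube, so E-series; the 4-jet and mu = 7 give E_7.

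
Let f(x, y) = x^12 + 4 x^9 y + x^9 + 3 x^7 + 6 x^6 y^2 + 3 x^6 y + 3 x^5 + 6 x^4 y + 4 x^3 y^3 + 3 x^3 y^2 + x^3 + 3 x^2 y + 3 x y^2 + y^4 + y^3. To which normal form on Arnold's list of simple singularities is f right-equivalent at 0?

E_6

The Hessian of f at 0 has rank 0. Corank 2; j^3 = (x + y)^3 is a perfect cube, so E-series; the 4-jet and mu = 6 give E_6.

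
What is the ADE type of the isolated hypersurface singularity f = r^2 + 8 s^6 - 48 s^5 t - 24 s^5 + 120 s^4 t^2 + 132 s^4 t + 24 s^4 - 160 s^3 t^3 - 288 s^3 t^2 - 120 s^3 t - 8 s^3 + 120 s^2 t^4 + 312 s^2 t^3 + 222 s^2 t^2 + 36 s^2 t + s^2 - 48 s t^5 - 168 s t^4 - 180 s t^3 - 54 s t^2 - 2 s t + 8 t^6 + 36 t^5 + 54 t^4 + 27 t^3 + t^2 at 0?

A_2

The Hessian of f at 0 has rank 2. Corank 1: A-series; mu = 2 gives A_2.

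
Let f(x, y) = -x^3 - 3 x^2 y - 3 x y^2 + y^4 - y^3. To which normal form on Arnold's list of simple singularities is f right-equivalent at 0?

E_6

The Hessian of f at 0 has rank 0. Corank 2; j^3 = -(x + y)^3 is a perfect cube, so E-series; the 4-jet and mu = 6 give E_6.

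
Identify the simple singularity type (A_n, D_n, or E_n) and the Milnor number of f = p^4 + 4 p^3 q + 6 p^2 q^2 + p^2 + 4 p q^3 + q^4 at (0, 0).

The Hessian of f at 0 has rank 1. Corank 1: A-series; mu = 3 gives A_3.

Type A_3, Milnor number mu = 3.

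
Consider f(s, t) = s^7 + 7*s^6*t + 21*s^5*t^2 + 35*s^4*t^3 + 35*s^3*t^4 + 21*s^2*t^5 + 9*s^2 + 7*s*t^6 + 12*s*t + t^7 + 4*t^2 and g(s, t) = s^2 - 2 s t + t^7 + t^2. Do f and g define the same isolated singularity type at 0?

Yes.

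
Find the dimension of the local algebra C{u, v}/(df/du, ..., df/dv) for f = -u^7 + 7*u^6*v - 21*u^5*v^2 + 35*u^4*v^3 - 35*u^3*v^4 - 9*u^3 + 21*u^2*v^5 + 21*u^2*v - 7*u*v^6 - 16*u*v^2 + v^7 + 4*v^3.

8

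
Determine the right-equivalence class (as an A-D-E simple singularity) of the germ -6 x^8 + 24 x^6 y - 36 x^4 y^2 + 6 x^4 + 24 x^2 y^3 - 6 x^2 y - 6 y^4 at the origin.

D_{5}

The Hessian of f at 0 has rank 0. Corank 2; j^3 = -6*x^2*y has shape L^2 M (L != M), so D-series; mu = 5 gives D_5.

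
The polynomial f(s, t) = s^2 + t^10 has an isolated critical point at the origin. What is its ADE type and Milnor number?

Type A_{9}, Milnor number mu = 9.

The Hessian of f at 0 is [[2, 0], [0, 0]] with rank 1, so corank 1. A Groebner basis of the Jacobian ideal J(f) in C{s,t} is {t^9, s}; counting standard monomials gives mu = 9. Corank 1: A-series; mu = 9 gives A_9.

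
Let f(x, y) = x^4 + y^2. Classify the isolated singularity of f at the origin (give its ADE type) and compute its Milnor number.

The Hessian of f at 0 is [[0, 0], [0, 2]] with rank 1, so corank 1. A Groebner basis of the Jacobian ideal J(f) in C{x,y} is {x^3, y}; counting standard monomials gives mu = 3. Corank 1: A-series; mu = 3 gives A_3.

Type A_3, Milnor number mu = 3.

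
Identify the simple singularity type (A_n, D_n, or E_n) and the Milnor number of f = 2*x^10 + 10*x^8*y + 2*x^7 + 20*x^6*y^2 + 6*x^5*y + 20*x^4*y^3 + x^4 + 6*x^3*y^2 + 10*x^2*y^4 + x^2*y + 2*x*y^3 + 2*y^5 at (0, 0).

Type D_6, Milnor number mu = 6.

The Hessian of f at 0 has rank 0. Corank 2; j^3 = x^2*y has shape L^2 M (L != M), so D-series; mu = 6 gives D_6.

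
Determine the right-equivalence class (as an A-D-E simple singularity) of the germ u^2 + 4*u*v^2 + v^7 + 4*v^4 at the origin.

A_{6}

The Hessian of f at 0 is [[2, 0], [0, 0]] with rank 1, so corank 1. A Groebner basis of the Jacobian ideal J(f) in C{u,v} is {u^3, u/2 + v^2}; counting standard monomials gives mu = 6. Corank 1: A-series; mu = 6 gives A_6.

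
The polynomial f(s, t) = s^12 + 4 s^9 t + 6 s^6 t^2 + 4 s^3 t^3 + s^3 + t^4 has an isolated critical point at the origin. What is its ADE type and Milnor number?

The Hessian of f at 0 is [[0, 0], [0, 0]] with rank 0, so corank 2. A Groebner basis of the Jacobian ideal J(f) in C{s,t} is {t^3, s^2}; counting standard monomials gives mu = 6. Corank 2; j^3 = s^3 is a perfect cube, so E-series; the 4-jet and mu = 6 give E_6.

Type E_{6}, Milnor number mu = 6.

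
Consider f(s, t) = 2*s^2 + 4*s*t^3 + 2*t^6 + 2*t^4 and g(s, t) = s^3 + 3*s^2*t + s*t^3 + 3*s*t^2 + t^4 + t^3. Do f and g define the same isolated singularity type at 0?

No.

The Hessian of f at 0 is [[4, 0], [0, 0]] with rank 1, so corank 1. A Groebner basis of the Jacobian ideal J(f) in C{s,t} is {t^3, s}; counting standard monomials gives mu = 3. Corank 1: A-series; mu = 3 gives A_3. The Hessian of g at 0 is [[0, 0], [0, 0]] with rank 0, so corank 2. A Groebner basis of the Jacobian ideal J(g) in C{s,t} is {s^3 + 3*s^2*t + 6*s^2 + 12*s*t + 6*t^2, -3*s^2 + s*t^2 - 6*s*t - 3*t^2, 3*s^2 + 6*s*t + t^3 + 3*t^2}; counting standard monomials gives mu = 7. Corank 2; j^3 = (s + t)^3 is a perfect cube, so E-series; the 4-jet and mu = 7 give E_7. f is A_3 but g is E_7, hence not right-equivalent.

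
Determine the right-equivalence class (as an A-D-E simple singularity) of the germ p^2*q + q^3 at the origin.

D_4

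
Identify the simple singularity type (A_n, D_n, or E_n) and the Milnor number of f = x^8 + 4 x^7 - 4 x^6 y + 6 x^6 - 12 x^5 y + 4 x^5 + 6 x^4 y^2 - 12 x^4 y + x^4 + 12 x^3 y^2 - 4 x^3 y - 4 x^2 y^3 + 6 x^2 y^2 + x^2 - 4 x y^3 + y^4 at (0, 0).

The Hessian of f at 0 is [[2, 0], [0, 0]] with rank 1, so corank 1. A Groebner basis of the Jacobian ideal J(f) in C{x,y} is {y^3, x}; counting standard monomials gives mu = 3. Corank 1: A-series; mu = 3 gives A_3.

Type A_3, Milnor number mu = 3.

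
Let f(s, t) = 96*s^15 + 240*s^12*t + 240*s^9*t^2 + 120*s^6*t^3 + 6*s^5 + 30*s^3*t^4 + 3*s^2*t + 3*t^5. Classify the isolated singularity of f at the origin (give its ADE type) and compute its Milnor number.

Type D_6, Milnor number mu = 6.

The Hessian of f at 0 has rank 0. Corank 2; j^3 = 3*s^2*t has shape L^2 M (L != M), so D-series; mu = 6 gives D_6.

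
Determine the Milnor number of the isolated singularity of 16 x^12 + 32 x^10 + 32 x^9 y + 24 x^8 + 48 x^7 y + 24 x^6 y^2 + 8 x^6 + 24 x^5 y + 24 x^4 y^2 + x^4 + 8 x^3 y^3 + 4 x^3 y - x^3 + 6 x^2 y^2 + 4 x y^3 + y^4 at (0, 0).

6

The Hessian of f at 0 is [[0, 0], [0, 0]] with rank 0, so corank 2. A Groebner basis of the Jacobian ideal J(f) in C{x,y} is {y^4, x*y^2 + y^3/3, x^2}; counting standard monomials gives mu = 6. Corank 2; j^3 = -x^3 is a perfect cube, so E-series; the 4-jet and mu = 6 give E_6.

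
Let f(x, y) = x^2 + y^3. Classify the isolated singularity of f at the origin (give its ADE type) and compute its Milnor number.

Type A_2, Milnor number mu = 2.

The Hessian of f at 0 has rank 1. Corank 1: A-series; mu = 2 gives A_2.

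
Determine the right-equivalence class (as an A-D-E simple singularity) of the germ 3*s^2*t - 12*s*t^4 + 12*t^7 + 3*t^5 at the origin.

D6

The Hessian of f at 0 is [[0, 0], [0, 0]] with rank 0, so corank 2. A Groebner basis of the Jacobian ideal J(f) in C{s,t} is {-s*t/2 + t^4, s*t^2, s^2 + 5*s*t/2}; counting standard monomials gives mu = 6. Corank 2; j^3 = 3*s^2*t has shape L^2 M (L != M), so D-series; mu = 6 gives D_6.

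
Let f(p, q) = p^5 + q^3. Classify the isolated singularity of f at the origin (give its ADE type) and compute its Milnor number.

Type E_8, Milnor number mu = 8.

The Hessian of f at 0 is [[0, 0], [0, 0]] with rank 0, so corank 2. A Groebner basis of the Jacobian ideal J(f) in C{p,q} is {p^4, q^2}; counting standard monomials gives mu = 8. Corank 2; j^3 = q^3 is a perfect cube, so E-series; the 5-jet and mu = 8 give E_8.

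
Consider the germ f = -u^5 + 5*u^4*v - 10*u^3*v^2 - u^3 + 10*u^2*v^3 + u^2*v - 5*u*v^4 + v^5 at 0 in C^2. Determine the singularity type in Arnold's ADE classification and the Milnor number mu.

The Hessian of f at 0 has rank 0. Corank 2; j^3 = -u^2*(u - v) has shape L^2 M (L != M), so D-series; mu = 6 gives D_6.

Type D6, Milnor number mu = 6.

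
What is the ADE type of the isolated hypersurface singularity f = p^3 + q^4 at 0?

The Hessian of f at 0 has rank 0. Corank 2; j^3 = p^3 is a perfect cube, so E-series; the 4-jet and mu = 6 give E_6.

E6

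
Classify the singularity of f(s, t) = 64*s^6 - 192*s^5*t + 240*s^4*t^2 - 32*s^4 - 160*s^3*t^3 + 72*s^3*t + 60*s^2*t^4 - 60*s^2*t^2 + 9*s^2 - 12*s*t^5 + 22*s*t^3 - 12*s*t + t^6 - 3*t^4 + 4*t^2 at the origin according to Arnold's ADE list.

A3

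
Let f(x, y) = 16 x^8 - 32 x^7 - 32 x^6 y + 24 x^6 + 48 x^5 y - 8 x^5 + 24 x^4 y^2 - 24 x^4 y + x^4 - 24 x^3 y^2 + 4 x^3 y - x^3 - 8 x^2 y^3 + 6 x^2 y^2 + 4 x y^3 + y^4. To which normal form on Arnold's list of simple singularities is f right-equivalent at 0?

The Hessian of f at 0 has rank 0. Corank 2; j^3 = -x^3 is a perfect cube, so E-series; the 4-jet and mu = 6 give E_6.

E_6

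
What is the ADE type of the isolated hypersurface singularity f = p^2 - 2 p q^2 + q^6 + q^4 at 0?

The Hessian of f at 0 is [[2, 0], [0, 0]] with rank 1, so corank 1. A Groebner basis of the Jacobian ideal J(f) in C{p,q} is {p^3, p^2*q, -p + q^2}; counting standard monomials gives mu = 5. Corank 1: A-series; mu = 5 gives A_5.

A5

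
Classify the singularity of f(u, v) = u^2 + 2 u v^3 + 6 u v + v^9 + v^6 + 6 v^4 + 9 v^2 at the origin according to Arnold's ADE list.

A_8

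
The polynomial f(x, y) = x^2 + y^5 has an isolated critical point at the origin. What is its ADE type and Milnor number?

Type A_4, Milnor number mu = 4.

The Hessian of f at 0 is [[2, 0], [0, 0]] with rank 1, so corank 1. A Groebner basis of the Jacobian ideal J(f) in C{x,y} is {y^4, x}; counting standard monomials gives mu = 4. Corank 1: A-series; mu = 4 gives A_4.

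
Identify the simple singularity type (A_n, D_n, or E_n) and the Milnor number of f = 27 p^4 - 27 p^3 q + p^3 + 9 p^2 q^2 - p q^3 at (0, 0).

The Hessian of f at 0 is [[0, 0], [0, 0]] with rank 0, so corank 2. A Groebner basis of the Jacobian ideal J(f) in C{p,q} is {p^2/3 + q^4 - q^3/9, p^3, p^2*q + p^2/9 - q^3/27, 2*p^2/3 + p*q^2 - 2*q^3/9}; counting standard monomials gives mu = 7. Corank 2; j^3 = p^3 is a perfect cube, so E-series; the 4-jet and mu = 7 give E_7.

Type E7, Milnor number mu = 7.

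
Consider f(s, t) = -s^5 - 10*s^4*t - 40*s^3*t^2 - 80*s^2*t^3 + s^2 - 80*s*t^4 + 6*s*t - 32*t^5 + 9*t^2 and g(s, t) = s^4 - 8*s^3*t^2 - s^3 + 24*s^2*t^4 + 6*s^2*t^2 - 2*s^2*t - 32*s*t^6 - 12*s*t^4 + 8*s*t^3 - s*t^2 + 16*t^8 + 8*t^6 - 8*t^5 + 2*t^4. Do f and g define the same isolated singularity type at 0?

No.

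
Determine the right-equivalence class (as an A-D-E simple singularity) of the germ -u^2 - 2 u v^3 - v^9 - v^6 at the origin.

The Hessian of f at 0 has rank 1. Corank 1: A-series; mu = 8 gives A_8.

A_{8}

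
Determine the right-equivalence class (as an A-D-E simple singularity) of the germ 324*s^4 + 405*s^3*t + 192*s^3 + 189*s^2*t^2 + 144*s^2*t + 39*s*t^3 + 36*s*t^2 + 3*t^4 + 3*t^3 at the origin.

E_7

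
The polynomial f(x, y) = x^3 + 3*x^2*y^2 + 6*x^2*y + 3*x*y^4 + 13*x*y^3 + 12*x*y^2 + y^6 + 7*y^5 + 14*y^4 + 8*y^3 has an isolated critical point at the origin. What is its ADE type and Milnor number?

Type E7, Milnor number mu = 7.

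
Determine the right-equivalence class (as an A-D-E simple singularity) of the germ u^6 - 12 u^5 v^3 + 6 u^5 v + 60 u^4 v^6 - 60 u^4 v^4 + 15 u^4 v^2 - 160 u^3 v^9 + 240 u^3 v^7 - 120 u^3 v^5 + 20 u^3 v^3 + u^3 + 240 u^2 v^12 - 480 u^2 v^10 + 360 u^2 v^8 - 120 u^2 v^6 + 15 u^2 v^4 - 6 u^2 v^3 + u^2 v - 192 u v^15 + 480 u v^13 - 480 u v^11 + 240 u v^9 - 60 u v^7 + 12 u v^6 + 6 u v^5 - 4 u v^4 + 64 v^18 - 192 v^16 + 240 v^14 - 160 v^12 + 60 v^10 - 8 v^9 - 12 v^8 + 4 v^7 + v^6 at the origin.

The Hessian of f at 0 is [[0, 0], [0, 0]] with rank 0, so corank 2. A Groebner basis of the Jacobian ideal J(f) in C{u,v} is {-u^2/2 - u*v/2 + v^4, u^3, u^2*v, u^2/3 + u*v^2}; counting standard monomials gives mu = 7. Corank 2; j^3 = u^2*(u + v) has shape L^2 M (L != M), so D-series; mu = 7 gives D_7.

D_7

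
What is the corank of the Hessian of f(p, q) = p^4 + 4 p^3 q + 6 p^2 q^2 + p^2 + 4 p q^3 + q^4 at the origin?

1

Hessian at 0 has rank 1.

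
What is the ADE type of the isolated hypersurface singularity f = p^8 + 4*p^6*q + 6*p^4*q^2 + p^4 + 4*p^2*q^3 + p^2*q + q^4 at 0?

D5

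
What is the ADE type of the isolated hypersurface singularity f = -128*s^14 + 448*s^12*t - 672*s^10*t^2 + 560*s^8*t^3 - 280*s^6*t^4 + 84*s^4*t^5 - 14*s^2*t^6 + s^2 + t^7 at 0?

A_{6}

The Hessian of f at 0 has rank 1. Corank 1: A-series; mu = 6 gives A_6.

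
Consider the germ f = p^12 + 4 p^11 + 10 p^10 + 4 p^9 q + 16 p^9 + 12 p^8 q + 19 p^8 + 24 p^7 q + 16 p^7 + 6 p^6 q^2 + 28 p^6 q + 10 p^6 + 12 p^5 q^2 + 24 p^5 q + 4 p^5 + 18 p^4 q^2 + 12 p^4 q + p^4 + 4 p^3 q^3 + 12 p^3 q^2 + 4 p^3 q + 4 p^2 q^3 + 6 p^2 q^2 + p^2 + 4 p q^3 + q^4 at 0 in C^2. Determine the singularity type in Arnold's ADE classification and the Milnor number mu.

Type A_3, Milnor number mu = 3.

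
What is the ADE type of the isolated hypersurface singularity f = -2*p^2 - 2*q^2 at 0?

A_1

The Hessian of f at 0 is [[-4, 0], [0, -4]] with rank 2, so corank 0. A Groebner basis of the Jacobian ideal J(f) in C{p,q} is {p, q}; counting standard monomials gives mu = 1. Corank 0: nondegenerate Morse point, so A_1.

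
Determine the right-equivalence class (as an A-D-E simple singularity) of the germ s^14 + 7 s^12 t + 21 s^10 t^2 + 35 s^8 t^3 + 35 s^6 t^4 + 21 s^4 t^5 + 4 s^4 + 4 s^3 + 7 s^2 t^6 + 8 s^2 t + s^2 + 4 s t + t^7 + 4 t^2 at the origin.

The Hessian of f at 0 has rank 1. Corank 1: A-series; mu = 6 gives A_6.

A_{6}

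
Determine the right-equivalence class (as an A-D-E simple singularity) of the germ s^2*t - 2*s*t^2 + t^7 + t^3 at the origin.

D8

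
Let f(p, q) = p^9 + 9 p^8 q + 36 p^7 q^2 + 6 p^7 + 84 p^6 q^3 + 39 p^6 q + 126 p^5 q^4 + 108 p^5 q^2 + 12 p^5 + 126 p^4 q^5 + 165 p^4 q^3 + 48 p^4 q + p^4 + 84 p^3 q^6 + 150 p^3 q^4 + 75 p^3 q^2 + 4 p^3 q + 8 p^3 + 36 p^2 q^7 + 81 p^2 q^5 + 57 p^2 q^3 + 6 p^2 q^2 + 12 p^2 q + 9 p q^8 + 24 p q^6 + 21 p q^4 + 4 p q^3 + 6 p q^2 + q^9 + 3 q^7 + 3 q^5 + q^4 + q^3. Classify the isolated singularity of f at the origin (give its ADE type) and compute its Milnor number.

Type E_6, Milnor number mu = 6.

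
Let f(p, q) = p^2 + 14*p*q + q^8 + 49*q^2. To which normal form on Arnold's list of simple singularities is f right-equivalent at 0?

The Hessian of f at 0 has rank 1. Corank 1: A-series; mu = 7 gives A_7.

A_{7}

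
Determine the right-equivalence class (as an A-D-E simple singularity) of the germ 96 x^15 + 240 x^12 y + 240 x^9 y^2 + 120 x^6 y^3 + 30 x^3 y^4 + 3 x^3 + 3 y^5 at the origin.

The Hessian of f at 0 has rank 0. Corank 2; j^3 = 3*x^3 is a perfect cube, so E-series; the 5-jet and mu = 8 give E_8.

E_8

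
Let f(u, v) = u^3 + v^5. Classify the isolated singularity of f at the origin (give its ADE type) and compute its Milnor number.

Type E_{8}, Milnor number mu = 8.

The Hessian of f at 0 is [[0, 0], [0, 0]] with rank 0, so corank 2. A Groebner basis of the Jacobian ideal J(f) in C{u,v} is {v^4, u^2}; counting standard monomials gives mu = 8. Corank 2; j^3 = u^3 is a perfect cube, so E-series; the 5-jet and mu = 8 give E_8.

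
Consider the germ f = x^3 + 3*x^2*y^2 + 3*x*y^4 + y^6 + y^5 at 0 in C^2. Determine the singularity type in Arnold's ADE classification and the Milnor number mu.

The Hessian of f at 0 has rank 0. Corank 2; j^3 = x^3 is a perfect cube, so E-series; the 5-jet and mu = 8 give E_8.

Type E_8, Milnor number mu = 8.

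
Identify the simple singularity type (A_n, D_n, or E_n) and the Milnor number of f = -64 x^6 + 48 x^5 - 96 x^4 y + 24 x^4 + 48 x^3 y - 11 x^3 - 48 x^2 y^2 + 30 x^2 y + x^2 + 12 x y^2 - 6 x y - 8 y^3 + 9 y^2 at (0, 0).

The Hessian of f at 0 has rank 1. Corank 1: A-series; mu = 2 gives A_2.

Type A_{2}, Milnor number mu = 2.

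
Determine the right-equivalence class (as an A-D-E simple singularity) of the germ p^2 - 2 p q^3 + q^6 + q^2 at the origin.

A_1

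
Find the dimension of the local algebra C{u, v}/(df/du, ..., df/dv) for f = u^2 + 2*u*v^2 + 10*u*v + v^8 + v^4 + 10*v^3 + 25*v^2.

The Hessian of f at 0 has rank 1. Corank 1: A-series; mu = 7 gives A_7.

7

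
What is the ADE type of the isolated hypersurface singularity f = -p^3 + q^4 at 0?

E6

The Hessian of f at 0 has rank 0. Corank 2; j^3 = -p^3 is a perfect cube, so E-series; the 4-jet and mu = 6 give E_6.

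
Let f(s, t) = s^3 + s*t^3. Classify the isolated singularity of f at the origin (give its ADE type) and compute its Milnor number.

Type E_{7}, Milnor number mu = 7.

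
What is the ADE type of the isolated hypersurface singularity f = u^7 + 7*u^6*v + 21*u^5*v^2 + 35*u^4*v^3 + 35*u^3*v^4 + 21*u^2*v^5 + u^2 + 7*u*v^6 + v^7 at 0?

A_6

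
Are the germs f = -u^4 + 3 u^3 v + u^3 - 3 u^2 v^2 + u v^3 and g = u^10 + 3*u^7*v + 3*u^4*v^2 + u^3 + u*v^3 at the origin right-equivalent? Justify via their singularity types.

The Hessian of f at 0 has rank 0. Corank 2; j^3 = u^3 is a perfect cube, so E-series; the 4-jet and mu = 7 give E_7. The Hessian of g at 0 has rank 0. Corank 2; j^3 = u^3 is a perfect cube, so E-series; the 4-jet and mu = 7 give E_7. Both have type E_7, hence right-equivalent.

Yes.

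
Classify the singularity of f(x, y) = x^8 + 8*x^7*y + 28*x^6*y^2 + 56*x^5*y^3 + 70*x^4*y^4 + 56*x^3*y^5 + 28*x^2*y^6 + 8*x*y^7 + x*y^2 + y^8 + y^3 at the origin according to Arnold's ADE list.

The Hessian of f at 0 is [[0, 0], [0, 0]] with rank 0, so corank 2. A Groebner basis of the Jacobian ideal J(f) in C{x,y} is {x^7 + y^2/8, y^3, x*y + y^2}; counting standard monomials gives mu = 9. Corank 2; j^3 = y^2*(x + y) has shape L^2 M (L != M), so D-series; mu = 9 gives D_9.

D_{9}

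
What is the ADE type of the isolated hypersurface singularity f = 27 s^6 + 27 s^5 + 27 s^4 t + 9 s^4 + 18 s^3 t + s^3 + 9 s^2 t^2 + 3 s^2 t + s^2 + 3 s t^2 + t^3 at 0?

A2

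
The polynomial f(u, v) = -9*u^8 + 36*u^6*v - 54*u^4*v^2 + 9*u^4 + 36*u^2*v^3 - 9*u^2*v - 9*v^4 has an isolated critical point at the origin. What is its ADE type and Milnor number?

The Hessian of f at 0 has rank 0. Corank 2; j^3 = -9*u^2*v has shape L^2 M (L != M), so D-series; mu = 5 gives D_5.

Type D5, Milnor number mu = 5.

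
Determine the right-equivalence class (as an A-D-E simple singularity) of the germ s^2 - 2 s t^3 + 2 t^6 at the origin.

The Hessian of f at 0 is [[2, 0], [0, 0]] with rank 1, so corank 1. A Groebner basis of the Jacobian ideal J(f) in C{s,t} is {s*t^2, -s + t^3, s^2}; counting standard monomials gives mu = 5. Corank 1: A-series; mu = 5 gives A_5.

A_{5}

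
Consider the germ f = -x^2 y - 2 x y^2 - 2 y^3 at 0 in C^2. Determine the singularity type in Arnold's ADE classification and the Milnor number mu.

Type D4, Milnor number mu = 4.

The Hessian of f at 0 has rank 0. Corank 2; j^3 = -y*(x^2 + 2*x*y + 2*y^2) splits into three distinct lines over C (the quadratic factor has nonzero discriminant), so D_4.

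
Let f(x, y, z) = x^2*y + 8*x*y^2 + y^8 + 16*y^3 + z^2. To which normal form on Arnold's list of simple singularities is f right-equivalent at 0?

D_{9}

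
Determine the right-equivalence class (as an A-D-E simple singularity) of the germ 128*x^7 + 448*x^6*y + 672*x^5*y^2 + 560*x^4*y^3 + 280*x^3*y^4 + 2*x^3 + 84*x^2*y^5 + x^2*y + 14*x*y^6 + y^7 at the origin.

The Hessian of f at 0 has rank 0. Corank 2; j^3 = x^2*(2*x + y) has shape L^2 M (L != M), so D-series; mu = 8 gives D_8.

D_8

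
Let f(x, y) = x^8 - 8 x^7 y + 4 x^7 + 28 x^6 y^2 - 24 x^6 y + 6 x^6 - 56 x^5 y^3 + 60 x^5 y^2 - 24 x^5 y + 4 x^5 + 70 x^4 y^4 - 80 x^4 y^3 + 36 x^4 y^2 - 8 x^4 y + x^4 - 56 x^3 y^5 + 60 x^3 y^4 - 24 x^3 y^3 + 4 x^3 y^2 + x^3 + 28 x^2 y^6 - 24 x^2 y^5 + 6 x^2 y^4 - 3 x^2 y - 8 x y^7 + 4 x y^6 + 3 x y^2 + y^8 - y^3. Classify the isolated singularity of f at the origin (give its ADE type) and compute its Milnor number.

The Hessian of f at 0 has rank 0. Corank 2; j^3 = (x - y)^3 is a perfect cube, so E-series; the 4-jet and mu = 6 give E_6.

Type E6, Milnor number mu = 6.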